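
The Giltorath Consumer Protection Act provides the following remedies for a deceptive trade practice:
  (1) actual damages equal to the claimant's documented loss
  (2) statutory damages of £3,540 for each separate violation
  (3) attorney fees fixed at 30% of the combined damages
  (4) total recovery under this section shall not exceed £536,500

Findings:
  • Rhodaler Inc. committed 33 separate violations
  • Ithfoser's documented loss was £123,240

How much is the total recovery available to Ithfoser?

£312,078

Statutory damages: 33 × £3,540 = £116,820
Combined damages: £123,240 + £116,820 = £240,060
Attorney fees: 30% of £240,060 = £72,018
Total before cap: £240,060 + £72,018 = £312,078
Cap at £536,500: £312,078 is within the cap, no reduction.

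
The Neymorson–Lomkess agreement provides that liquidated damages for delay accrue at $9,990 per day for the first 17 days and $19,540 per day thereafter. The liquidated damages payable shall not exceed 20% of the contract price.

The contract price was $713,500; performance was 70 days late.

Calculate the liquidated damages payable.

First 17 days: 17 × $9,990 = $169,830
Remaining days: (70 − 17) × $19,540 = $1,035,620
Accrued per-day damages: $169,830 + $1,035,620 = $1,205,450
Cap: 20% of $713,500 = $142,700
Cap at $142,700: $1,205,450 exceeds the cap → $142,700

Liquidated damages: $142,700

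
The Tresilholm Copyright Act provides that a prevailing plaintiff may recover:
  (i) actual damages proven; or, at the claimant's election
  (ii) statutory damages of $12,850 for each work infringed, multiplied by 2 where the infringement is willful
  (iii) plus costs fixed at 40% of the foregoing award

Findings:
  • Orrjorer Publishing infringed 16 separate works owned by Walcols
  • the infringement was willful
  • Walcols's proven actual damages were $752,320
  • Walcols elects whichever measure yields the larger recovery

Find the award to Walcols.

Statutory damages: 16 × $12,850 = $205,600
Doubled: 2 × $205,600 = $411,200
Greater of actual damages ($752,320) or enhanced statutory damages ($411,200): $752,320
Costs: 40% of $752,320 = $300,928
Award plus costs: $752,320 + $300,928 = $1,053,248

$1,053,248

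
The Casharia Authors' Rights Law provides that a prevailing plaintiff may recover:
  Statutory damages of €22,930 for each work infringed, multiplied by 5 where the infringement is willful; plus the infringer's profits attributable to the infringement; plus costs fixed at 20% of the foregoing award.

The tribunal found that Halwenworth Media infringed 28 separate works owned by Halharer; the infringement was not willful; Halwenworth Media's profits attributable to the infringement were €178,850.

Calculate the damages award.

€985,068

Statutory damages: 28 × €22,930 = €642,040
Infringement not willful: no ×5 enhancement.
Combined award: €642,040 + €178,850 = €820,890
Costs: 20% of €820,890 = €164,178
Award plus costs: €820,890 + €164,178 = €985,068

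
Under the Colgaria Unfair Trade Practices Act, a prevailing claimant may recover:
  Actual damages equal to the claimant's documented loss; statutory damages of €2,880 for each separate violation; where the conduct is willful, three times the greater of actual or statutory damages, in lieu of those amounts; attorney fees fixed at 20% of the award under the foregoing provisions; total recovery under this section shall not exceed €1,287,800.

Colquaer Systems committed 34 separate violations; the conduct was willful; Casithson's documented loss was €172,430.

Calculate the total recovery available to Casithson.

Statutory damages: 34 × €2,880 = €97,920
Greater of actual damages (€172,430) or statutory damages (€97,920): €172,430
Trebled: 3 × €172,430 = €517,290
Attorney fees: 20% of €517,290 = €103,458
Total before cap: €517,290 + €103,458 = €620,748
Cap at €1,287,800: €620,748 is within the cap, no reduction.

€620,748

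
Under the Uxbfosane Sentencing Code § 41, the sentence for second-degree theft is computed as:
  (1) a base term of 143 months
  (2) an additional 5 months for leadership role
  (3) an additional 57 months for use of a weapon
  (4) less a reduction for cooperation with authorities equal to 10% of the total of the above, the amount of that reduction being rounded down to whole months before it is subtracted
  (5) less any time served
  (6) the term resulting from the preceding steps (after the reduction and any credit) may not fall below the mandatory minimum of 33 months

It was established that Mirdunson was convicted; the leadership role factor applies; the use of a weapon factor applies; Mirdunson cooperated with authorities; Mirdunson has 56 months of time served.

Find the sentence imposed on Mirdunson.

129 months

Leadership role enhancement: +5 months
Use of a weapon enhancement: +57 months
Adjusted term: 143 months + 5 months + 57 months = 205 months
Cooperation with authorities reduction: 10% of 205 months = 20 months (rounded down)
After reduction: 205 − 20 = 185 months
Less time served: 185 months − 56 months = 129 months
Minimum 33 months: 129 months meets the minimum, no increase.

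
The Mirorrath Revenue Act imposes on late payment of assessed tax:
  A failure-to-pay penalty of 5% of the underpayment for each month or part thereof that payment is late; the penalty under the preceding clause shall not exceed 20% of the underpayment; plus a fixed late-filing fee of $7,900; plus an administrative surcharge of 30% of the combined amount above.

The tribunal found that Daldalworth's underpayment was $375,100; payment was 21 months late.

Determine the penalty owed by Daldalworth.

Penalty: $107,796

Accrued rate: 5% × 21 = 105%, capped at 20% → 20%
Failure-to-pay penalty: 20% of $375,100 = $75,020
Penalty before surcharge: $75,020 + $7,900 = $82,920
Administrative surcharge: 30% of $82,920 = $24,876
Total penalty: $82,920 + $24,876 = $107,796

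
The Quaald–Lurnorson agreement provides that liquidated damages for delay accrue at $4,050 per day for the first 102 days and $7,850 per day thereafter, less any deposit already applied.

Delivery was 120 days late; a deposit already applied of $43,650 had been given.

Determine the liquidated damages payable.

$510,750

First 102 days: 102 × $4,050 = $413,100
Remaining days: (120 − 102) × $7,850 = $141,300
Accrued per-day damages: $413,100 + $141,300 = $554,400
Less deposit already applied: $554,400 − $43,650 = $510,750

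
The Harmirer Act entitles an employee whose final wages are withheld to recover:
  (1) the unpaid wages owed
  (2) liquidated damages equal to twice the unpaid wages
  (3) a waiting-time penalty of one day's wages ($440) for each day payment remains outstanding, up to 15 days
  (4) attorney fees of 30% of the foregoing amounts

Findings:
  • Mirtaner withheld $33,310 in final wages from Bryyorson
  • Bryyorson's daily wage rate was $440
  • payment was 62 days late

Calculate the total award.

Doubled: 2 × $33,310 = $66,620
Penalty days: min(62, 15) = 15
Waiting-time penalty: 15 × $440 = $6,600
Subtotal: $33,310 + $66,620 + $6,600 = $106,530
Attorney fees: 30% of $106,530 = $31,959
Total award: $106,530 + $31,959 = $138,489

$138,489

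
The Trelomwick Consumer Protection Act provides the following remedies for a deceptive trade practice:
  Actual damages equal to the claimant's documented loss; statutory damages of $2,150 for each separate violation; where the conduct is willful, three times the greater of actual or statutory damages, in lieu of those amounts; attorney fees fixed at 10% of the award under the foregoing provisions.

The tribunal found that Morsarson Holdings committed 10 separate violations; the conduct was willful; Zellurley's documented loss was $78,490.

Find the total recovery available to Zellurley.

Statutory damages: 10 × $2,150 = $21,500
Greater of actual damages ($78,490) or statutory damages ($21,500): $78,490
Trebled: 3 × $78,490 = $235,470
Attorney fees: 10% of $235,470 = $23,547
Total recovery: $235,470 + $23,547 = $259,017

$259,017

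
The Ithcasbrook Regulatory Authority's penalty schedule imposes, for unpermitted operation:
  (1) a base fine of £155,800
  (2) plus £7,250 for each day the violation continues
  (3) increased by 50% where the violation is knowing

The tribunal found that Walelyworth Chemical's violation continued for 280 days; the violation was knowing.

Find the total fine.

Civil penalty: £3,278,700

Per-day component: 280 × £7,250 = £2,030,000
Base plus per-day: £155,800 + £2,030,000 = £2,185,800
Enhancement: 50% of £2,185,800 = £1,092,900
Enhanced fine: £2,185,800 + £1,092,900 = £3,278,700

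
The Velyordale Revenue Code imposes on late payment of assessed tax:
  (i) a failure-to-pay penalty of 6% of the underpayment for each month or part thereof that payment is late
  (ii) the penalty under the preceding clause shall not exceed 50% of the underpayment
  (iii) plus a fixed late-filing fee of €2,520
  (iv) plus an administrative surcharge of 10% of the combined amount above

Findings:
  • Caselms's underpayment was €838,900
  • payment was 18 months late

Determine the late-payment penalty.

€464,167

Accrued rate: 6% × 18 = 108%, capped at 50% → 50%
Failure-to-pay penalty: 50% of €838,900 = €419,450
Penalty before surcharge: €419,450 + €2,520 = €421,970
Administrative surcharge: 10% of €421,970 = €42,197
Total penalty: €421,970 + €42,197 = €464,167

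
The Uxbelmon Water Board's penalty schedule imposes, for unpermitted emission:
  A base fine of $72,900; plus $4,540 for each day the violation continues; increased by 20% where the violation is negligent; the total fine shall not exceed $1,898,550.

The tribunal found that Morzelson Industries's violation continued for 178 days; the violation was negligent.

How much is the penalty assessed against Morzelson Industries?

$1,057,224

Per-day component: 178 × $4,540 = $808,120
Base plus per-day: $72,900 + $808,120 = $881,020
Enhancement: 20% of $881,020 = $176,204
Enhanced fine: $881,020 + $176,204 = $1,057,224
Cap at $1,898,550: $1,057,224 is within the cap, no reduction.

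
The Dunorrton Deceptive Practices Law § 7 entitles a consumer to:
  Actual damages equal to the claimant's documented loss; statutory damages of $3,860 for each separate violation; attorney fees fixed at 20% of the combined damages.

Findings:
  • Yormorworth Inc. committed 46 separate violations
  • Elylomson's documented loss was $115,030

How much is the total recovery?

$351,108

Statutory damages: 46 × $3,860 = $177,560
Combined damages: $115,030 + $177,560 = $292,590
Attorney fees: 20% of $292,590 = $58,518
Total recovery: $292,590 + $58,518 = $351,108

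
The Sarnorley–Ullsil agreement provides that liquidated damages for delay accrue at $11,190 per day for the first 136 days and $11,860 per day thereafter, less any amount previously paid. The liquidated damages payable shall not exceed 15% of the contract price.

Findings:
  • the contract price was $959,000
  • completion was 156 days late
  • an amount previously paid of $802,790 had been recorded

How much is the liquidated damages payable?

$143,850

First 136 days: 136 × $11,190 = $1,521,840
Remaining days: (156 − 136) × $11,860 = $237,200
Accrued per-day damages: $1,521,840 + $237,200 = $1,759,040
Less amount previously paid: $1,759,040 − $802,790 = $956,250
Cap: 15% of $959,000 = $143,850
Cap at $143,850: $956,250 exceeds the cap → $143,850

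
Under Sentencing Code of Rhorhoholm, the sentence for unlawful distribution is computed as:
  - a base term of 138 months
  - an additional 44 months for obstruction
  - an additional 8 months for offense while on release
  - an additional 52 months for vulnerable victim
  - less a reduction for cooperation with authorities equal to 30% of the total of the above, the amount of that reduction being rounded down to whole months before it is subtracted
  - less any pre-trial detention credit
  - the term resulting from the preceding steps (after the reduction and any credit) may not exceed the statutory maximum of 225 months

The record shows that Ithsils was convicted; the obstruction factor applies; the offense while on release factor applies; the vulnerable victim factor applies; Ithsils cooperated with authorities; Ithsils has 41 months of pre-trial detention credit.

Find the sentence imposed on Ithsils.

Obstruction enhancement: +44 months
Offense while on release enhancement: +8 months
Vulnerable victim enhancement: +52 months
Adjusted term: 138 months + 44 months + 8 months + 52 months = 242 months
Cooperation with authorities reduction: 30% of 242 months = 72 months (rounded down)
After reduction: 242 − 72 = 170 months
Less pre-trial detention credit: 170 months − 41 months = 129 months
Cap at 225 months: 129 months is within the cap, no reduction.

129 months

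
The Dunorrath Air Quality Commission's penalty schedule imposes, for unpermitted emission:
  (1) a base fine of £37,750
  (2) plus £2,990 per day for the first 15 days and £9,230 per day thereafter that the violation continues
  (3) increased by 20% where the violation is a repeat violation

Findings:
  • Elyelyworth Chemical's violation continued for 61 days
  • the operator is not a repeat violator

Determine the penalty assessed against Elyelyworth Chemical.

£507,180

First 15 days: 15 × £2,990 = £44,850
Remaining days: (61 − 15) × £9,230 = £424,580
Per-day component: £44,850 + £424,580 = £469,430
Base plus per-day: £37,750 + £469,430 = £507,180
The operator is not a repeat violator: no 20% increase.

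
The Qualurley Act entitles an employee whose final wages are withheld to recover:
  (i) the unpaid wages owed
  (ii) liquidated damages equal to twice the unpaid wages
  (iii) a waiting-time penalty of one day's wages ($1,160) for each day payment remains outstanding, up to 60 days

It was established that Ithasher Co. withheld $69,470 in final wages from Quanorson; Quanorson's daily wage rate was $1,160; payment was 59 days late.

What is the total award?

Doubled: 2 × $69,470 = $138,940
Penalty days: min(59, 60) = 59
Waiting-time penalty: 59 × $1,160 = $68,440
Total award: $69,470 + $138,940 + $68,440 = $276,850

Total award: $276,850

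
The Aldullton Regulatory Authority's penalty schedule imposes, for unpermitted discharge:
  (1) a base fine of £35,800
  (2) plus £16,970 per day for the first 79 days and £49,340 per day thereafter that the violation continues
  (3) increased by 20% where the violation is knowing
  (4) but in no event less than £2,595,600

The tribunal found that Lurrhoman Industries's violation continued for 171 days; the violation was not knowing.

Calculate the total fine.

£5,915,710

First 79 days: 79 × £16,970 = £1,340,630
Remaining days: (171 − 79) × £49,340 = £4,539,280
Per-day component: £1,340,630 + £4,539,280 = £5,879,910
Base plus per-day: £35,800 + £5,879,910 = £5,915,710
The violation was not knowing: no 20% increase.
Minimum £2,595,600: £5,915,710 meets the minimum, no increase.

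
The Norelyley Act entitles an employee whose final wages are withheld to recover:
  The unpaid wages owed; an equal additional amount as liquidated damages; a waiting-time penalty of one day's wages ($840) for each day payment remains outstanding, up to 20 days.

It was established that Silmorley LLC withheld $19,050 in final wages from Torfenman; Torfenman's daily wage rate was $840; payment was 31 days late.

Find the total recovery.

$54,900

Liquidated damages (equal amount): $19,050
Penalty days: min(31, 20) = 20
Waiting-time penalty: 20 × $840 = $16,800
Total award: $19,050 + $19,050 + $16,800 = $54,900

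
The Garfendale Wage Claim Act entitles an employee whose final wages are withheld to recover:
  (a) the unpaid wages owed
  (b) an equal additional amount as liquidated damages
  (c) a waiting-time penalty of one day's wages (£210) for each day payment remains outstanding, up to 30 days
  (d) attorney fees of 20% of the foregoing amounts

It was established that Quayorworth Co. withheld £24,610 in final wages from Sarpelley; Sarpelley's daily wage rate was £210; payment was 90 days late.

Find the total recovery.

Liquidated damages (equal amount): £24,610
Penalty days: min(90, 30) = 30
Waiting-time penalty: 30 × £210 = £6,300
Subtotal: £24,610 + £24,610 + £6,300 = £55,520
Attorney fees: 20% of £55,520 = £11,104
Total award: £55,520 + £11,104 = £66,624

£66,624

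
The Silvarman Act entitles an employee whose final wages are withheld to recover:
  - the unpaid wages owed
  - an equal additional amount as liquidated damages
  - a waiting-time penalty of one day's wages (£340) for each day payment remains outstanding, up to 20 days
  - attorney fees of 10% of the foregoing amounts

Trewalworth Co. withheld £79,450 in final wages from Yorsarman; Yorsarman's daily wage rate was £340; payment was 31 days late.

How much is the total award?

Liquidated damages (equal amount): £79,450
Penalty days: min(31, 20) = 20
Waiting-time penalty: 20 × £340 = £6,800
Subtotal: £79,450 + £79,450 + £6,800 = £165,700
Attorney fees: 10% of £165,700 = £16,570
Total award: £165,700 + £16,570 = £182,270

£182,270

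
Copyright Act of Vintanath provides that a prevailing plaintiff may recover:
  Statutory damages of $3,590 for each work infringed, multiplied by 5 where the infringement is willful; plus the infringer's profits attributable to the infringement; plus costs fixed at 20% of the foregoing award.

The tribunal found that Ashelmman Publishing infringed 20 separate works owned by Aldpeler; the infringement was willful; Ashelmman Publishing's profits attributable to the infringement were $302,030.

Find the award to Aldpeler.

Statutory damages: 20 × $3,590 = $71,800
Multiplied by 5: 5 × $71,800 = $359,000
Combined award: $359,000 + $302,030 = $661,030
Costs: 20% of $661,030 = $132,206
Award plus costs: $661,030 + $132,206 = $793,236

$793,236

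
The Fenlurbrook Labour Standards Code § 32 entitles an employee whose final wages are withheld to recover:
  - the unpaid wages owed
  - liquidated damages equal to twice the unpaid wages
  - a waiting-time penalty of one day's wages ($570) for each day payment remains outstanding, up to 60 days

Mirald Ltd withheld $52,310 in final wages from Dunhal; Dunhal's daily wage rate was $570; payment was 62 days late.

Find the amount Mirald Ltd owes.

Total award: $191,130

Doubled: 2 × $52,310 = $104,620
Penalty days: min(62, 60) = 60
Waiting-time penalty: 60 × $570 = $34,200
Total award: $52,310 + $104,620 + $34,200 = $191,130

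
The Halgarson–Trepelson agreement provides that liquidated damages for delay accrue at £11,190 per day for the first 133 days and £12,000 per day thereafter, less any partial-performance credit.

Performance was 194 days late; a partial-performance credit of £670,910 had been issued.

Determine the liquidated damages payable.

£1,549,360

First 133 days: 133 × £11,190 = £1,488,270
Remaining days: (194 − 133) × £12,000 = £732,000
Accrued per-day damages: £1,488,270 + £732,000 = £2,220,270
Less partial-performance credit: £2,220,270 − £670,910 = £1,549,360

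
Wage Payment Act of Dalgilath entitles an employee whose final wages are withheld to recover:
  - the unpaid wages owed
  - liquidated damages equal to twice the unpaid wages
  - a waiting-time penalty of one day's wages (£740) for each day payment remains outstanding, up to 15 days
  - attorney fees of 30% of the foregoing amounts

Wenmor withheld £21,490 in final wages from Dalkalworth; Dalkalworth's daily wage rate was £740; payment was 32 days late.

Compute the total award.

£98,241

Doubled: 2 × £21,490 = £42,980
Penalty days: min(32, 15) = 15
Waiting-time penalty: 15 × £740 = £11,100
Subtotal: £21,490 + £42,980 + £11,100 = £75,570
Attorney fees: 30% of £75,570 = £22,671
Total award: £75,570 + £22,671 = £98,241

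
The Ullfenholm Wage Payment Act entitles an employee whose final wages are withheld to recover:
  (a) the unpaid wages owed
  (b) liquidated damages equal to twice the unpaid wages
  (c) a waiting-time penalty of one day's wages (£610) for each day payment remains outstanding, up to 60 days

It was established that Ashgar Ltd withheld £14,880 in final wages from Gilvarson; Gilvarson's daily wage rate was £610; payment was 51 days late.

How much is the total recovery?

Doubled: 2 × £14,880 = £29,760
Penalty days: min(51, 60) = 51
Waiting-time penalty: 51 × £610 = £31,110
Total award: £14,880 + £29,760 + £31,110 = £75,750

£75,750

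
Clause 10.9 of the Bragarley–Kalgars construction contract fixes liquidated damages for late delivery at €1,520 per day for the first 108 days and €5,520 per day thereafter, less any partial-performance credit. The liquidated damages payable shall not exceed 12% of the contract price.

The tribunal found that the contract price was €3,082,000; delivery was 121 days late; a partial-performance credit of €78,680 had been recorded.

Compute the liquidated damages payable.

First 108 days: 108 × €1,520 = €164,160
Remaining days: (121 − 108) × €5,520 = €71,760
Accrued per-day damages: €164,160 + €71,760 = €235,920
Less partial-performance credit: €235,920 − €78,680 = €157,240
Cap: 12% of €3,082,000 = €369,840
Cap at €369,840: €157,240 is within the cap, no reduction.

€157,240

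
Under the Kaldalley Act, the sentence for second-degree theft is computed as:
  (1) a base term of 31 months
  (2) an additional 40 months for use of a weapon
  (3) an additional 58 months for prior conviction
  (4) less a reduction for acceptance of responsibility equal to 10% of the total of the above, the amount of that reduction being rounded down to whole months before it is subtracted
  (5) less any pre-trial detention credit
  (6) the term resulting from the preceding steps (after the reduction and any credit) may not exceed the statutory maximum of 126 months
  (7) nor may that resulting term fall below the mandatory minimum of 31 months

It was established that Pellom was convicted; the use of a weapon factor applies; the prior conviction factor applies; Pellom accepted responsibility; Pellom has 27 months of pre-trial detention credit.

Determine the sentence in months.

90 months

Use of a weapon enhancement: +40 months
Prior conviction enhancement: +58 months
Adjusted term: 31 months + 40 months + 58 months = 129 months
Acceptance of responsibility reduction: 10% of 129 months = 12 months (rounded down)
After reduction: 129 − 12 = 117 months
Less pre-trial detention credit: 117 months − 27 months = 90 months
Cap at 126 months: 90 months is within the cap, no reduction.
Minimum 31 months: 90 months meets the minimum, no increase.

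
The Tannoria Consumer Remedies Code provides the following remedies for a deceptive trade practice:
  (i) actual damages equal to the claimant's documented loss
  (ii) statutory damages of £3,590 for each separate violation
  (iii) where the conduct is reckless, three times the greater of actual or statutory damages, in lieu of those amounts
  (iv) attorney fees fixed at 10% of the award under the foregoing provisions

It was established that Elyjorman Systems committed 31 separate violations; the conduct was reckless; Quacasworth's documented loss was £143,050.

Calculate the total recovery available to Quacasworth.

Statutory damages: 31 × £3,590 = £111,290
Greater of actual damages (£143,050) or statutory damages (£111,290): £143,050
Trebled: 3 × £143,050 = £429,150
Attorney fees: 10% of £429,150 = £42,915
Total recovery: £429,150 + £42,915 = £472,065

Total recovery: £472,065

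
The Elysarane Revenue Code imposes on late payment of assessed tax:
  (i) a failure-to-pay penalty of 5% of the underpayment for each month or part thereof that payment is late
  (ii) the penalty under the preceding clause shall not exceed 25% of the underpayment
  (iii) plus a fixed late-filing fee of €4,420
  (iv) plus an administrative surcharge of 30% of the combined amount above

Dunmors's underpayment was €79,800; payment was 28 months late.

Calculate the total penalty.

€31,681

Accrued rate: 5% × 28 = 140%, capped at 25% → 25%
Failure-to-pay penalty: 25% of €79,800 = €19,950
Penalty before surcharge: €19,950 + €4,420 = €24,370
Administrative surcharge: 30% of €24,370 = €7,311
Total penalty: €24,370 + €7,311 = €31,681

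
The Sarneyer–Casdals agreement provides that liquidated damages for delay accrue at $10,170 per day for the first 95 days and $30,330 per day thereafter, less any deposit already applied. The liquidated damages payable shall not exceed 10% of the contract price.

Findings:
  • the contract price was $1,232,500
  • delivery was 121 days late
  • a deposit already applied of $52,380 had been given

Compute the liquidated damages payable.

First 95 days: 95 × $10,170 = $966,150
Remaining days: (121 − 95) × $30,330 = $788,580
Accrued per-day damages: $966,150 + $788,580 = $1,754,730
Less deposit already applied: $1,754,730 − $52,380 = $1,702,350
Cap: 10% of $1,232,500 = $123,250
Cap at $123,250: $1,702,350 exceeds the cap → $123,250

Liquidated damages: $123,250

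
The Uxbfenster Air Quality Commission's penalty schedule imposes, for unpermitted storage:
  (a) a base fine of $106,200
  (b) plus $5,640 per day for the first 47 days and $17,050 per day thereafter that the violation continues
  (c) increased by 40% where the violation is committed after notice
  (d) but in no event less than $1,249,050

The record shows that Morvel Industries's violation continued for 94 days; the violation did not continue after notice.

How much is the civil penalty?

First 47 days: 47 × $5,640 = $265,080
Remaining days: (94 − 47) × $17,050 = $801,350
Per-day component: $265,080 + $801,350 = $1,066,430
Base plus per-day: $106,200 + $1,066,430 = $1,172,630
The violation did not continue after notice: no 40% increase.
Minimum $1,249,050: $1,172,630 is below the minimum → $1,249,050

$1,249,050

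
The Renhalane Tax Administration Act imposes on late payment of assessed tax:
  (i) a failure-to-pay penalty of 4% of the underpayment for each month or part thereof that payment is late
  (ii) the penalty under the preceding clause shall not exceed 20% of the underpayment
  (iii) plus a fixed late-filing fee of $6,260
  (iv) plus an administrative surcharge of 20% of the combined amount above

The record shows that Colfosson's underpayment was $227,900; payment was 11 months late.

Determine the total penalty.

Accrued rate: 4% × 11 = 44%, capped at 20% → 20%
Failure-to-pay penalty: 20% of $227,900 = $45,580
Penalty before surcharge: $45,580 + $6,260 = $51,840
Administrative surcharge: 20% of $51,840 = $10,368
Total penalty: $51,840 + $10,368 = $62,208

$62,208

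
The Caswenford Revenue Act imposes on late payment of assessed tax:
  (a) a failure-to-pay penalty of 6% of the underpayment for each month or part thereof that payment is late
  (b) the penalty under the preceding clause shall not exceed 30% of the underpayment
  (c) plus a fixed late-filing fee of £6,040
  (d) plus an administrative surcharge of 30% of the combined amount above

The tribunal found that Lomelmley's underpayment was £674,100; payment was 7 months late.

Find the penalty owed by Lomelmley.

Accrued rate: 6% × 7 = 42%, capped at 30% → 30%
Failure-to-pay penalty: 30% of £674,100 = £202,230
Penalty before surcharge: £202,230 + £6,040 = £208,270
Administrative surcharge: 30% of £208,270 = £62,481
Total penalty: £208,270 + £62,481 = £270,751

£270,751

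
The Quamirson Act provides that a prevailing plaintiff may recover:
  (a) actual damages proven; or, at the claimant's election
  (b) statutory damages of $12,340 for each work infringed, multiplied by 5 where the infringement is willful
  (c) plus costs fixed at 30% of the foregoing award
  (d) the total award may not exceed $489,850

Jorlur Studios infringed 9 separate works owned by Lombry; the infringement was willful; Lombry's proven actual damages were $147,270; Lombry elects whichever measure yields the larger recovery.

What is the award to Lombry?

Award: $489,850

Statutory damages: 9 × $12,340 = $111,060
Multiplied by 5: 5 × $111,060 = $555,300
Greater of actual damages ($147,270) or enhanced statutory damages ($555,300): $555,300
Costs: 30% of $555,300 = $166,590
Award plus costs: $555,300 + $166,590 = $721,890
Cap at $489,850: $721,890 exceeds the cap → $489,850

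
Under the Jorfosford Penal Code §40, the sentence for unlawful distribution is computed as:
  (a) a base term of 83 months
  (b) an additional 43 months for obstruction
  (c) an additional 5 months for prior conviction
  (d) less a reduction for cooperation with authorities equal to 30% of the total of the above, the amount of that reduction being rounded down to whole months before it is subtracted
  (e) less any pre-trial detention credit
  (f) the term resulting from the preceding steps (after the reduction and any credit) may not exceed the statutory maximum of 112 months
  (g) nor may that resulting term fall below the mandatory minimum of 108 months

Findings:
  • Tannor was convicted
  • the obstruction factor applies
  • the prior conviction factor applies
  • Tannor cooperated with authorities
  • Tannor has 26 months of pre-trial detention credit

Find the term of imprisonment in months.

108 months

Obstruction enhancement: +43 months
Prior conviction enhancement: +5 months
Adjusted term: 83 months + 43 months + 5 months = 131 months
Cooperation with authorities reduction: 30% of 131 months = 39 months (rounded down)
After reduction: 131 − 39 = 92 months
Less pre-trial detention credit: 92 months − 26 months = 66 months
Cap at 112 months: 66 months is within the cap, no reduction.
Minimum 108 months: 66 months is below the minimum → 108 months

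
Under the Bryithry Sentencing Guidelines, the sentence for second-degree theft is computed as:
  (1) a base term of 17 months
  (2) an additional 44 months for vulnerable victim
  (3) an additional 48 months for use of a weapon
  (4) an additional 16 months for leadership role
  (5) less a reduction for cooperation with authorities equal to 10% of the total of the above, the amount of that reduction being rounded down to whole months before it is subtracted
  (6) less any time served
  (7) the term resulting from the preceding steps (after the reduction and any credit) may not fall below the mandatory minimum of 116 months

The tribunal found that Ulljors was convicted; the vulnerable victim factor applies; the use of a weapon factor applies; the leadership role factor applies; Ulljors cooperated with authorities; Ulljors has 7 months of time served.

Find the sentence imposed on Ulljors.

116 months

Vulnerable victim enhancement: +44 months
Use of a weapon enhancement: +48 months
Leadership role enhancement: +16 months
Adjusted term: 17 months + 44 months + 48 months + 16 months = 125 months
Cooperation with authorities reduction: 10% of 125 months = 12 months (rounded down)
After reduction: 125 − 12 = 113 months
Less time served: 113 months − 7 months = 106 months
Minimum 116 months: 106 months is below the minimum → 116 months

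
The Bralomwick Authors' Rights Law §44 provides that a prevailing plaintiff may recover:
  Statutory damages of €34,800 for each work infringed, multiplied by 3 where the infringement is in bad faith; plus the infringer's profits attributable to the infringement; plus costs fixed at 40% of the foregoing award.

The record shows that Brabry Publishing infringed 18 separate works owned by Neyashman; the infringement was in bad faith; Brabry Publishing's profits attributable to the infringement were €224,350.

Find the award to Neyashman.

€2,944,970

Statutory damages: 18 × €34,800 = €626,400
Trebled: 3 × €626,400 = €1,879,200
Combined award: €1,879,200 + €224,350 = €2,103,550
Costs: 40% of €2,103,550 = €841,420
Award plus costs: €2,103,550 + €841,420 = €2,944,970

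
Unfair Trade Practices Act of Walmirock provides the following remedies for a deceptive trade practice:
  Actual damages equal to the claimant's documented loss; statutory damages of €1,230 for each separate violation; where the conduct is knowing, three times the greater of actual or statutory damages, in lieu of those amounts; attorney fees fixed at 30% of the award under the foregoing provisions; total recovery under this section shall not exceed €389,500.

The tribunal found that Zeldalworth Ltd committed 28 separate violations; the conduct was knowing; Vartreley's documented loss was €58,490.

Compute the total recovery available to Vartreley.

€228,111

Statutory damages: 28 × €1,230 = €34,440
Greater of actual damages (€58,490) or statutory damages (€34,440): €58,490
Trebled: 3 × €58,490 = €175,470
Attorney fees: 30% of €175,470 = €52,641
Total before cap: €175,470 + €52,641 = €228,111
Cap at €389,500: €228,111 is within the cap, no reduction.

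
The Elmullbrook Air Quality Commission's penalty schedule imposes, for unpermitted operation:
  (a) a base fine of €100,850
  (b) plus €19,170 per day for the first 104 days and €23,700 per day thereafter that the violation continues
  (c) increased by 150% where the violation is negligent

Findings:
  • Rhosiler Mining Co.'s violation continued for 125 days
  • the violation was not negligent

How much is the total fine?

First 104 days: 104 × €19,170 = €1,993,680
Remaining days: (125 − 104) × €23,700 = €497,700
Per-day component: €1,993,680 + €497,700 = €2,491,380
Base plus per-day: €100,850 + €2,491,380 = €2,592,230
The violation was not negligent: no 150% increase.

€2,592,230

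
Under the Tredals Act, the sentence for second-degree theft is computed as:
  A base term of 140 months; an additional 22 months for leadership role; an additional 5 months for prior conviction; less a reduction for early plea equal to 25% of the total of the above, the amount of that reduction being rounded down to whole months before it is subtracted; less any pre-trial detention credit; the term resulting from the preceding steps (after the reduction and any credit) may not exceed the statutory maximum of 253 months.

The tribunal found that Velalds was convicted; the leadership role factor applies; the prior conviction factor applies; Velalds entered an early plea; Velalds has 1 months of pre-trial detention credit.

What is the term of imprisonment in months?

125 months

Leadership role enhancement: +22 months
Prior conviction enhancement: +5 months
Adjusted term: 140 months + 22 months + 5 months = 167 months
Early plea reduction: 25% of 167 months = 41 months (rounded down)
After reduction: 167 − 41 = 126 months
Less pre-trial detention credit: 126 months − 1 months = 125 months
Cap at 253 months: 125 months is within the cap, no reduction.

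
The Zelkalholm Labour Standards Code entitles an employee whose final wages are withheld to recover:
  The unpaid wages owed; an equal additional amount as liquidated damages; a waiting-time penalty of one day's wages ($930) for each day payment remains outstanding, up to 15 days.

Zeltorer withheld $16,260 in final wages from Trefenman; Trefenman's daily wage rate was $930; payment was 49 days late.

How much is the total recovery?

Liquidated damages (equal amount): $16,260
Penalty days: min(49, 15) = 15
Waiting-time penalty: 15 × $930 = $13,950
Total award: $16,260 + $16,260 + $13,950 = $46,470

$46,470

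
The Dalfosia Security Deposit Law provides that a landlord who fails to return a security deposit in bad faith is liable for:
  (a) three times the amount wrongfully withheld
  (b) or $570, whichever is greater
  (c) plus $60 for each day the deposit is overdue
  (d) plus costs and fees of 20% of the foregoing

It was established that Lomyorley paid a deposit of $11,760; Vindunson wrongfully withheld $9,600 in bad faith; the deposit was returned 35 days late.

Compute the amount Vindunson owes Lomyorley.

Trebled: 3 × $9,600 = $28,800
Minimum $570: $28,800 meets the minimum, no increase.
Late-return penalty: 35 × $60 = $2,100
Damages plus late penalty: $28,800 + $2,100 = $30,900
Costs and fees: 20% of $30,900 = $6,180
Total recovery: $30,900 + $6,180 = $37,080

$37,080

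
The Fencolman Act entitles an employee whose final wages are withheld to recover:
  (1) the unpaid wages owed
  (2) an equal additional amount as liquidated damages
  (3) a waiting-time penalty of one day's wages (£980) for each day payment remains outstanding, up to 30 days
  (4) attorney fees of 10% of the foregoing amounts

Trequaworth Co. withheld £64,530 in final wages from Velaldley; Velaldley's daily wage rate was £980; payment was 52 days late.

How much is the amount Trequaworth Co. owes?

£174,306

Liquidated damages (equal amount): £64,530
Penalty days: min(52, 30) = 30
Waiting-time penalty: 30 × £980 = £29,400
Subtotal: £64,530 + £64,530 + £29,400 = £158,460
Attorney fees: 10% of £158,460 = £15,846
Total award: £158,460 + £15,846 = £174,306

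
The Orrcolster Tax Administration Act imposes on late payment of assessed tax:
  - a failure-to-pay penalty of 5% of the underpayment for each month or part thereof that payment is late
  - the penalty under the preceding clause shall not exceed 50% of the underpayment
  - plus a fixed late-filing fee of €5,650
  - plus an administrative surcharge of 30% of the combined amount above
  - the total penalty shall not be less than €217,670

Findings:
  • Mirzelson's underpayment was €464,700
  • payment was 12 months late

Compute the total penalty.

Accrued rate: 5% × 12 = 60%, capped at 50% → 50%
Failure-to-pay penalty: 50% of €464,700 = €232,350
Penalty before surcharge: €232,350 + €5,650 = €238,000
Administrative surcharge: 30% of €238,000 = €71,400
Total penalty: €238,000 + €71,400 = €309,400
Minimum €217,670: €309,400 meets the minimum, no increase.

€309,400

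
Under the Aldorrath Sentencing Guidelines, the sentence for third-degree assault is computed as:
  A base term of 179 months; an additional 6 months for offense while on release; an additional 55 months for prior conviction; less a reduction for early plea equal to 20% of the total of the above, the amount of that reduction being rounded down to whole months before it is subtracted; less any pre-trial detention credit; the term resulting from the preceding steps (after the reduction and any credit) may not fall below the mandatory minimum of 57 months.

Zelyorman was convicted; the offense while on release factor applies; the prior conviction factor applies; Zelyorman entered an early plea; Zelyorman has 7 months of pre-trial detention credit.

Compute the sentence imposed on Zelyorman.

Offense while on release enhancement: +6 months
Prior conviction enhancement: +55 months
Adjusted term: 179 months + 6 months + 55 months = 240 months
Early plea reduction: 20% of 240 months = 48 months (rounded down)
After reduction: 240 − 48 = 192 months
Less pre-trial detention credit: 192 months − 7 months = 185 months
Minimum 57 months: 185 months meets the minimum, no increase.

185 months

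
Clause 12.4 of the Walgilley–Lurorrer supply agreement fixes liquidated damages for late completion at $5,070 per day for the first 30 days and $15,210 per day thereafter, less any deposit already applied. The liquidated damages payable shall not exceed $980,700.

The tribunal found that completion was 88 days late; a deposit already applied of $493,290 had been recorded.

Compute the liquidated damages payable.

First 30 days: 30 × $5,070 = $152,100
Remaining days: (88 − 30) × $15,210 = $882,180
Accrued per-day damages: $152,100 + $882,180 = $1,034,280
Less deposit already applied: $1,034,280 − $493,290 = $540,990
Cap at $980,700: $540,990 is within the cap, no reduction.

$540,990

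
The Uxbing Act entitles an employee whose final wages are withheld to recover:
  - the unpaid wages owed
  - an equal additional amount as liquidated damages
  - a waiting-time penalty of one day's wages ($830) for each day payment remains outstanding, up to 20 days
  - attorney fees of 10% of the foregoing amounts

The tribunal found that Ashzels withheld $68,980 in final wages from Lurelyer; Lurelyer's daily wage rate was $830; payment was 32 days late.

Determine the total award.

Liquidated damages (equal amount): $68,980
Penalty days: min(32, 20) = 20
Waiting-time penalty: 20 × $830 = $16,600
Subtotal: $68,980 + $68,980 + $16,600 = $154,560
Attorney fees: 10% of $154,560 = $15,456
Total award: $154,560 + $15,456 = $170,016

$170,016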